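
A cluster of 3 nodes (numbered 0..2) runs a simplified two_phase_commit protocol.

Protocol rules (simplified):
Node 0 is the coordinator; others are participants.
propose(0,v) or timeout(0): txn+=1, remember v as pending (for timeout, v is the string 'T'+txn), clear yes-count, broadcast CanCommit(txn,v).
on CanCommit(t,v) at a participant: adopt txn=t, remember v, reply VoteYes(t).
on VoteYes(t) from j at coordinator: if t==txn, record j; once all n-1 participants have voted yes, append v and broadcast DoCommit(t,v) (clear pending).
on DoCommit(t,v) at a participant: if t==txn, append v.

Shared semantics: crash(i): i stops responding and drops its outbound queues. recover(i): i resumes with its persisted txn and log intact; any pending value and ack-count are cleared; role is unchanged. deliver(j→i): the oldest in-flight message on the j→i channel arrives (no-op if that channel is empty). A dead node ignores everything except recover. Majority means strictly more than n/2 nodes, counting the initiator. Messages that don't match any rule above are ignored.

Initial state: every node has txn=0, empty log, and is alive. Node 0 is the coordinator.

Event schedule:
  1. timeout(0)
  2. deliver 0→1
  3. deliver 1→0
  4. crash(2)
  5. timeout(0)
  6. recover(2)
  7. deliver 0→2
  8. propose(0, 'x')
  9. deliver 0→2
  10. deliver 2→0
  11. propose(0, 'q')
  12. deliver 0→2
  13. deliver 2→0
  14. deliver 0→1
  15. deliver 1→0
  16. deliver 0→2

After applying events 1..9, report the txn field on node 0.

e1 timeout(0): 0[coor,t=1,-]
e2 deliver 0→1: 1[part,t=1,-]
e3 deliver 1→0: ·
e4 crash(2): 2[✗part,t=0,-]
e5 timeout(0): 0[coor,t=2,-]
e6 recover(2): 2[part,t=0,-]
e7 deliver 0→2: 2[part,t=1,-]
e8 propose(0,'x'): 0[coor,t=3,-]
e9 deliver 0→2: 2[part,t=2,-]

3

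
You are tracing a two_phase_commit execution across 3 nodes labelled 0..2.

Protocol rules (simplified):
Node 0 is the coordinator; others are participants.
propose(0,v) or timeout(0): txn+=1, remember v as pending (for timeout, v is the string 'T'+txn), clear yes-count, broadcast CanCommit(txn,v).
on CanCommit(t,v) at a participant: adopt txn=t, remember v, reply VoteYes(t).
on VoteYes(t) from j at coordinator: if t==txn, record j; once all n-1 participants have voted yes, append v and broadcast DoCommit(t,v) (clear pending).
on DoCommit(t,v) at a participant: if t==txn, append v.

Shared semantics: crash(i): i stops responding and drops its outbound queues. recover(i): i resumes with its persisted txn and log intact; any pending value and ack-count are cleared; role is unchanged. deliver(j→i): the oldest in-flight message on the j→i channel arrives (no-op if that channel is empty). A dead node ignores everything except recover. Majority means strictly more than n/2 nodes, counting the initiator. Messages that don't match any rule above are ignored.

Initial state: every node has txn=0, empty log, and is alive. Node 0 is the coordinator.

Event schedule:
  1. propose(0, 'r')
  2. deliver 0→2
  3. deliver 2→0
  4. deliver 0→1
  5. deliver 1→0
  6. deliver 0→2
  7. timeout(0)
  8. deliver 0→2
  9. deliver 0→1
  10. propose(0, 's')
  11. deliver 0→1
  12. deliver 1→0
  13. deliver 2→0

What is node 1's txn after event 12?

2

e1 propose(0,'r'): 0[coor,t=1,-]
e2 deliver 0→2: 2[part,t=1,-]
e3 deliver 2→0: ·
e4 deliver 0→1: 1[part,t=1,-]
e5 deliver 1→0: 0[coor,t=1,r]
e6 deliver 0→2: 2[part,t=1,r]
e7 timeout(0): 0[coor,t=2,r]
e8 deliver 0→2: 2[part,t=2,r]
e9 deliver 0→1: 1[part,t=1,r]
e10 propose(0,'s'): 0[coor,t=3,r]
e11 deliver 0→1: 1[part,t=2,r]
e12 deliver 1→0: ·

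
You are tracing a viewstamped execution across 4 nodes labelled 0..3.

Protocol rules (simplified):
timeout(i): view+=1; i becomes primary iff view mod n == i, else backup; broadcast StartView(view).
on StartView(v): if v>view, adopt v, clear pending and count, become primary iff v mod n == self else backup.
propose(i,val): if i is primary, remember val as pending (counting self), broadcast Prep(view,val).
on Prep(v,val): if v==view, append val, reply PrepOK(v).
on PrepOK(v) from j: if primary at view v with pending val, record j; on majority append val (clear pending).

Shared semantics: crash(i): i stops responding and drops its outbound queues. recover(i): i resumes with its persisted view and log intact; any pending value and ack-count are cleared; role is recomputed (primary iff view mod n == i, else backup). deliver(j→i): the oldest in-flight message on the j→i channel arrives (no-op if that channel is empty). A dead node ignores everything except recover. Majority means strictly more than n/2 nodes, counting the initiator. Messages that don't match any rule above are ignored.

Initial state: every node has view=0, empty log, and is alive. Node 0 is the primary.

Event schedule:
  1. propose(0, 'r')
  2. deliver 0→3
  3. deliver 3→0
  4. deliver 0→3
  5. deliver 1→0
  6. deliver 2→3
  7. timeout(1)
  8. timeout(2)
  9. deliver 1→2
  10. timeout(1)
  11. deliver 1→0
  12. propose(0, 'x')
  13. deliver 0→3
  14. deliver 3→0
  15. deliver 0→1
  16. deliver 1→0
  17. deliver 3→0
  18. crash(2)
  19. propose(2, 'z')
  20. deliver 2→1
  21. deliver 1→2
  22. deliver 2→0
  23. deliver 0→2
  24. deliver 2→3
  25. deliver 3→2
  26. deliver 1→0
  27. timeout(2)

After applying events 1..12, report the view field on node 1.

2

[1] propose(0,'r') → ∅
[2] deliver 0→3 → N3(back v0 [r])
[3] deliver 3→0 → ∅
[4] deliver 0→3 → ∅
[5] deliver 1→0 → ∅
[6] deliver 2→3 → ∅
[7] timeout(1) → N1(prim v1 [-])
[8] timeout(2) → N2(back v1 [-])
[9] deliver 1→2 → ∅
[10] timeout(1) → N1(back v2 [-])
[11] deliver 1→0 → N0(back v1 [-])
[12] propose(0,'x') → ∅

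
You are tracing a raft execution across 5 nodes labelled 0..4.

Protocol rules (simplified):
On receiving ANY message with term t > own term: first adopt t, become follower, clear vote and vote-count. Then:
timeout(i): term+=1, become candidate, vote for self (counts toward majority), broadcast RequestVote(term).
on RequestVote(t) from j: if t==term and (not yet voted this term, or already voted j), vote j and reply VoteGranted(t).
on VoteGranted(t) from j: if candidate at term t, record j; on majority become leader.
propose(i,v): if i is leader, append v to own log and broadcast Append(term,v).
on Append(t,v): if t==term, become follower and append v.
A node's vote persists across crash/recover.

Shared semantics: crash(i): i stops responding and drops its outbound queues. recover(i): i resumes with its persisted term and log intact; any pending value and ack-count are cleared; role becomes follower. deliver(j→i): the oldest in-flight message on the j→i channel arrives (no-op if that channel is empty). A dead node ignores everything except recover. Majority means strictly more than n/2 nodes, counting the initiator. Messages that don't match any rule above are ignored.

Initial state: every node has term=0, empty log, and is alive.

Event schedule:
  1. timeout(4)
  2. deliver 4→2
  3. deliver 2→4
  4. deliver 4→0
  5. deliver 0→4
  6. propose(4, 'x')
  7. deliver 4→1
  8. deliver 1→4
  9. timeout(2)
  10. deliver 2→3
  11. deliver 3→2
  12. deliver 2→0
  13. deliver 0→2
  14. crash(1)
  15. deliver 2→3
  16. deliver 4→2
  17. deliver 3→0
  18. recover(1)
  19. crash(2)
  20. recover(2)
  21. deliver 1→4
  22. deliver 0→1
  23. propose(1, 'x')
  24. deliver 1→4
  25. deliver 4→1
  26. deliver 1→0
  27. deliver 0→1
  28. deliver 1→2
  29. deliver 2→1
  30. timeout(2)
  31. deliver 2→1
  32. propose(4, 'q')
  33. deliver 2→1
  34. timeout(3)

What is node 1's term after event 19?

1

[1] timeout(4) → N4(cand t1 [-])
[2] deliver 4→2 → N2(foll t1 [-])
[3] deliver 2→4 → ∅
[4] deliver 4→0 → N0(foll t1 [-])
[5] deliver 0→4 → N4(lead t1 [-])
[6] propose(4,'x') → N4(lead t1 [x])
[7] deliver 4→1 → N1(foll t1 [-])
[8] deliver 1→4 → ∅
[9] timeout(2) → N2(cand t2 [-])
[10] deliver 2→3 → N3(foll t2 [-])
[11] deliver 3→2 → ∅
[12] deliver 2→0 → N0(foll t2 [-])
[13] deliver 0→2 → N2(lead t2 [-])
[14] crash(1) → N1(✗foll t1 [-])
[15] deliver 2→3 → ∅
[16] deliver 4→2 → ∅
[17] deliver 3→0 → ∅
[18] recover(1) → N1(foll t1 [-])
[19] crash(2) → N2(✗lead t2 [-])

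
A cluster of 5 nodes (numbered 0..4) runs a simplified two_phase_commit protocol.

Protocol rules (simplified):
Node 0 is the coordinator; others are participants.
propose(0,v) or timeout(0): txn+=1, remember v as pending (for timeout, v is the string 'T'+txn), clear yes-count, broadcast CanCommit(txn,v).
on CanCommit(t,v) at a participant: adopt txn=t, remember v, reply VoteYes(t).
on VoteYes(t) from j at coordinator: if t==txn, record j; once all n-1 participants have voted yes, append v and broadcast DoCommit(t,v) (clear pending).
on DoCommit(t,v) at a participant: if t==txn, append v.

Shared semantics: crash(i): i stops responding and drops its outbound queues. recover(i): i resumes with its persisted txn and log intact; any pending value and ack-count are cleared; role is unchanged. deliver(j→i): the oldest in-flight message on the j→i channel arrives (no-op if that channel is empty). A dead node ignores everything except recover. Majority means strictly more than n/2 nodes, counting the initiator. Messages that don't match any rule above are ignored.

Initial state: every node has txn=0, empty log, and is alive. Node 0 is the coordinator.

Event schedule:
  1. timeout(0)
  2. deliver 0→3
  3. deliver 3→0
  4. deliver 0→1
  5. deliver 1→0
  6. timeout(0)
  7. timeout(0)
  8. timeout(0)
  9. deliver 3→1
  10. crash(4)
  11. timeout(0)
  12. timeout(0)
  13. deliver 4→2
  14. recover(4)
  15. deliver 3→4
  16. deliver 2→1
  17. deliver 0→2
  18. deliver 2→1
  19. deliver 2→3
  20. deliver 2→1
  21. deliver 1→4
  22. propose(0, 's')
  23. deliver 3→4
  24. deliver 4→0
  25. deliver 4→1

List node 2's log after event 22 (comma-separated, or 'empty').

step 1 timeout(0): 0={coor,t=1,log=-}
step 2 deliver 0→3: 3={part,t=1,log=-}
step 3 deliver 3→0: —
step 4 deliver 0→1: 1={part,t=1,log=-}
step 5 deliver 1→0: —
step 6 timeout(0): 0={coor,t=2,log=-}
step 7 timeout(0): 0={coor,t=3,log=-}
step 8 timeout(0): 0={coor,t=4,log=-}
step 9 deliver 3→1: —
step 10 crash(4): 4={✗part,t=0,log=-}
step 11 timeout(0): 0={coor,t=5,log=-}
step 12 timeout(0): 0={coor,t=6,log=-}
step 13 deliver 4→2: —
step 14 recover(4): 4={part,t=0,log=-}
step 15 deliver 3→4: —
step 16 deliver 2→1: —
step 17 deliver 0→2: 2={part,t=1,log=-}
step 18 deliver 2→1: —
step 19 deliver 2→3: —
step 20 deliver 2→1: —
step 21 deliver 1→4: —
step 22 propose(0,'s'): 0={coor,t=7,log=-}

empty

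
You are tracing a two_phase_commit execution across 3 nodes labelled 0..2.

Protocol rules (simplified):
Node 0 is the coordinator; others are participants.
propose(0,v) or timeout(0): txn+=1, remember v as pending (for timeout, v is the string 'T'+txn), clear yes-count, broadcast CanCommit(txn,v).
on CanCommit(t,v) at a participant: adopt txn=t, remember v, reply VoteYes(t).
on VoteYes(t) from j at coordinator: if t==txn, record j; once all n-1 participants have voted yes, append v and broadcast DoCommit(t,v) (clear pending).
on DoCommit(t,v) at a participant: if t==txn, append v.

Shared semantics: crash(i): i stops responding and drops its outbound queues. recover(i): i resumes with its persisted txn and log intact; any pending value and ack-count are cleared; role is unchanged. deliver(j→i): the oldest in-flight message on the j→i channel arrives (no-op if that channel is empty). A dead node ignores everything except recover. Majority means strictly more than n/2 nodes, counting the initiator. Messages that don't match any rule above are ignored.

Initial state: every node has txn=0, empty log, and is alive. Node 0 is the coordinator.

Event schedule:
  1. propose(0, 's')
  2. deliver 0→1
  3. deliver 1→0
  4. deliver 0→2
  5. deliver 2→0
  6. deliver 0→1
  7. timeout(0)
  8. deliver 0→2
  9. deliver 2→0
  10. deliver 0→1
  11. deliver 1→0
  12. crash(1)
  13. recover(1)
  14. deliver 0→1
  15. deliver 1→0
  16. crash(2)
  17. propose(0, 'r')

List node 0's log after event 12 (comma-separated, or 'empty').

e1 propose(0,'s'): 0[coor,t=1,-]
e2 deliver 0→1: 1[part,t=1,-]
e3 deliver 1→0: ·
e4 deliver 0→2: 2[part,t=1,-]
e5 deliver 2→0: 0[coor,t=1,s]
e6 deliver 0→1: 1[part,t=1,s]
e7 timeout(0): 0[coor,t=2,s]
e8 deliver 0→2: 2[part,t=1,s]
e9 deliver 2→0: ·
e10 deliver 0→1: 1[part,t=2,s]
e11 deliver 1→0: ·
e12 crash(1): 1[✗part,t=2,s]

s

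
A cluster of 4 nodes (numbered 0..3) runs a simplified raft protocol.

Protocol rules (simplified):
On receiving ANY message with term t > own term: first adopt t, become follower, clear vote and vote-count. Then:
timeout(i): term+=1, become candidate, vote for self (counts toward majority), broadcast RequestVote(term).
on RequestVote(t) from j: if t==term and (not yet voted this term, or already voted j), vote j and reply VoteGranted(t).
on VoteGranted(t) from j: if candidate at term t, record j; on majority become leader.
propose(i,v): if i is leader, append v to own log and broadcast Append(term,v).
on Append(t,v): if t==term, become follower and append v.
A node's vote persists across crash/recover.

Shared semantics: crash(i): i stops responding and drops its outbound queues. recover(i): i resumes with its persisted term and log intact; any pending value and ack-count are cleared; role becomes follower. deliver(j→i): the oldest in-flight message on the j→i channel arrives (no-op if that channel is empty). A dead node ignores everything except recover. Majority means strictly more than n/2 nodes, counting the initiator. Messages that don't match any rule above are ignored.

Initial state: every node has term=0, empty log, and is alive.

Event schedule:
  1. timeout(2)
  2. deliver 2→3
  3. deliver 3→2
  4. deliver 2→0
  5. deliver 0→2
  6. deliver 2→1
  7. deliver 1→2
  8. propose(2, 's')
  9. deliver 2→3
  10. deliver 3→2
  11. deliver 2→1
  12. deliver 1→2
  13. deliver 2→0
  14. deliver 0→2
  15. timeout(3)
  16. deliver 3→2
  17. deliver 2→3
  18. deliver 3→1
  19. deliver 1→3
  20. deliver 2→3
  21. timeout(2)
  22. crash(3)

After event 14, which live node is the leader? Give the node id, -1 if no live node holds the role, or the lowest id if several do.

2

[1] timeout(2) → N2(cand t1 [-])
[2] deliver 2→3 → N3(foll t1 [-])
[3] deliver 3→2 → ∅
[4] deliver 2→0 → N0(foll t1 [-])
[5] deliver 0→2 → N2(lead t1 [-])
[6] deliver 2→1 → N1(foll t1 [-])
[7] deliver 1→2 → ∅
[8] propose(2,'s') → N2(lead t1 [s])
[9] deliver 2→3 → N3(foll t1 [s])
[10] deliver 3→2 → ∅
[11] deliver 2→1 → N1(foll t1 [s])
[12] deliver 1→2 → ∅
[13] deliver 2→0 → N0(foll t1 [s])
[14] deliver 0→2 → ∅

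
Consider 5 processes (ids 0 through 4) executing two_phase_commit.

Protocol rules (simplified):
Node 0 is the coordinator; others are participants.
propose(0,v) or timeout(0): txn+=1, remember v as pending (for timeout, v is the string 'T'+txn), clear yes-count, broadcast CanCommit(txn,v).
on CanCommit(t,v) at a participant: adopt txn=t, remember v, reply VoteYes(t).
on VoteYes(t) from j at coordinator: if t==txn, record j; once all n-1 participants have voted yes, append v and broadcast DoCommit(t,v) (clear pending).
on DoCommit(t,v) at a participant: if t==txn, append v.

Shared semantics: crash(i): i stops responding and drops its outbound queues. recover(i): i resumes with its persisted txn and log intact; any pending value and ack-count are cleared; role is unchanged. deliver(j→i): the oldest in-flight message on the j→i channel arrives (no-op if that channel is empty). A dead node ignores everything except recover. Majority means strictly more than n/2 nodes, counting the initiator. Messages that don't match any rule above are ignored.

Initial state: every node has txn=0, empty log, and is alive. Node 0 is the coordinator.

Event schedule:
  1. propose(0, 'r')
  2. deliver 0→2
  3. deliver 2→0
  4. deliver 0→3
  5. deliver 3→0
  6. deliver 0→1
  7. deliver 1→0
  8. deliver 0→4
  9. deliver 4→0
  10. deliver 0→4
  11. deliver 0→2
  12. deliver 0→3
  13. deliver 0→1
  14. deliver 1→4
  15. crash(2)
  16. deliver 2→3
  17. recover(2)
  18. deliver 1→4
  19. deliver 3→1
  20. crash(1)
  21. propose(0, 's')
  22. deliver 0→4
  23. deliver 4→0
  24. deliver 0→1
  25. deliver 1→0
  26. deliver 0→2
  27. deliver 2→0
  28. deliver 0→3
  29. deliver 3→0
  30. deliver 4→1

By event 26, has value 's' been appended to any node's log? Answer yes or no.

step 1 propose(0,'r'): 0={coor,t=1,log=-}
step 2 deliver 0→2: 2={part,t=1,log=-}
step 3 deliver 2→0: —
step 4 deliver 0→3: 3={part,t=1,log=-}
step 5 deliver 3→0: —
step 6 deliver 0→1: 1={part,t=1,log=-}
step 7 deliver 1→0: —
step 8 deliver 0→4: 4={part,t=1,log=-}
step 9 deliver 4→0: 0={coor,t=1,log=r}
step 10 deliver 0→4: 4={part,t=1,log=r}
step 11 deliver 0→2: 2={part,t=1,log=r}
step 12 deliver 0→3: 3={part,t=1,log=r}
step 13 deliver 0→1: 1={part,t=1,log=r}
step 14 deliver 1→4: —
step 15 crash(2): 2={✗part,t=1,log=r}
step 16 deliver 2→3: —
step 17 recover(2): 2={part,t=1,log=r}
step 18 deliver 1→4: —
step 19 deliver 3→1: —
step 20 crash(1): 1={✗part,t=1,log=r}
step 21 propose(0,'s'): 0={coor,t=2,log=r}
step 22 deliver 0→4: 4={part,t=2,log=r}
step 23 deliver 4→0: —
step 24 deliver 0→1: —
step 25 deliver 1→0: —
step 26 deliver 0→2: 2={part,t=2,log=r}

no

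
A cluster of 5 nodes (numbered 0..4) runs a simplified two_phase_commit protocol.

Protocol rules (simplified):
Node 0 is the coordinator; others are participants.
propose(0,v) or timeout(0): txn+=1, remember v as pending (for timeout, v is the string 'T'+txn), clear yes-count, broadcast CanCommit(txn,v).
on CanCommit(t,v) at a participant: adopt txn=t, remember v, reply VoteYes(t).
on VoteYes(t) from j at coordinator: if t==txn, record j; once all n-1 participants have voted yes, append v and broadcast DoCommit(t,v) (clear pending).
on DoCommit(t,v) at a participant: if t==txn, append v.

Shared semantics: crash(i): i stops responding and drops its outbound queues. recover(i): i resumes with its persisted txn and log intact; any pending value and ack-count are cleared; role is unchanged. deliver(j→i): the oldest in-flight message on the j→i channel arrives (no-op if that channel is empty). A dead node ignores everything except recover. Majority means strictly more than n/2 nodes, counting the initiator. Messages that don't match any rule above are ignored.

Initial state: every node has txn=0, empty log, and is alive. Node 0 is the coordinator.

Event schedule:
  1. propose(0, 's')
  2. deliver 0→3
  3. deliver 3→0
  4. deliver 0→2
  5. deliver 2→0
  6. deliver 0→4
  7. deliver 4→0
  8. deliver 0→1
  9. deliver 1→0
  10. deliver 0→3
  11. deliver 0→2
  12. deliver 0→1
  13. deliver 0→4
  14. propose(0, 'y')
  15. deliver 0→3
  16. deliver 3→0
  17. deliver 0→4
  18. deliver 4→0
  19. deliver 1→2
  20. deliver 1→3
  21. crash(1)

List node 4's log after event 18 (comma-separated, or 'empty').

e1 propose(0,'s'): 0[coor,t=1,-]
e2 deliver 0→3: 3[part,t=1,-]
e3 deliver 3→0: ·
e4 deliver 0→2: 2[part,t=1,-]
e5 deliver 2→0: ·
e6 deliver 0→4: 4[part,t=1,-]
e7 deliver 4→0: ·
e8 deliver 0→1: 1[part,t=1,-]
e9 deliver 1→0: 0[coor,t=1,s]
e10 deliver 0→3: 3[part,t=1,s]
e11 deliver 0→2: 2[part,t=1,s]
e12 deliver 0→1: 1[part,t=1,s]
e13 deliver 0→4: 4[part,t=1,s]
e14 propose(0,'y'): 0[coor,t=2,s]
e15 deliver 0→3: 3[part,t=2,s]
e16 deliver 3→0: ·
e17 deliver 0→4: 4[part,t=2,s]
e18 deliver 4→0: ·

s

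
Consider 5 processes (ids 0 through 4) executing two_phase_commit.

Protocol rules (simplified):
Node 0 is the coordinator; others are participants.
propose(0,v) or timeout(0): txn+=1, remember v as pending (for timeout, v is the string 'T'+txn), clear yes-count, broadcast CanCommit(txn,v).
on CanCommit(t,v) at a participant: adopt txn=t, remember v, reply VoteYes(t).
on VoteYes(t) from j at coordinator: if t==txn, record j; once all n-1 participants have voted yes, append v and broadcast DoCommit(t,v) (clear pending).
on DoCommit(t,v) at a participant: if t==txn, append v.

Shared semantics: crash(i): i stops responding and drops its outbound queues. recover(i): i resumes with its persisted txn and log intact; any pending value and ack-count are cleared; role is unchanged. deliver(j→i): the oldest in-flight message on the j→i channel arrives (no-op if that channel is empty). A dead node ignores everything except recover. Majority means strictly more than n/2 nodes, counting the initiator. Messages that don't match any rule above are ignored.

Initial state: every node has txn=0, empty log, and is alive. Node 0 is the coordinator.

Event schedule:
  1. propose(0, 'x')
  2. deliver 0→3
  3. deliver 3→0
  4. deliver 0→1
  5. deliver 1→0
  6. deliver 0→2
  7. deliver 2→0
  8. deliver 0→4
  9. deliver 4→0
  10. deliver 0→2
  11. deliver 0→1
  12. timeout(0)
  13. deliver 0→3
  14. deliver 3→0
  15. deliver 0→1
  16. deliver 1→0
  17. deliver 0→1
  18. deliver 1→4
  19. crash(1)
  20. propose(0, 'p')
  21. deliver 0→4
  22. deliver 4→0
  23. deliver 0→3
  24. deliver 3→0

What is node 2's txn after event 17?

after 1 — propose(0,'x'): n0:coor/t1/[-]
after 2 — deliver 0→3: n3:part/t1/[-]
after 3 — deliver 3→0: ·
after 4 — deliver 0→1: n1:part/t1/[-]
after 5 — deliver 1→0: ·
after 6 — deliver 0→2: n2:part/t1/[-]
after 7 — deliver 2→0: ·
after 8 — deliver 0→4: n4:part/t1/[-]
after 9 — deliver 4→0: n0:coor/t1/[x]
after 10 — deliver 0→2: n2:part/t1/[x]
after 11 — deliver 0→1: n1:part/t1/[x]
after 12 — timeout(0): n0:coor/t2/[x]
after 13 — deliver 0→3: n3:part/t1/[x]
after 14 — deliver 3→0: ·
after 15 — deliver 0→1: n1:part/t2/[x]
after 16 — deliver 1→0: ·
after 17 — deliver 0→1: ·

1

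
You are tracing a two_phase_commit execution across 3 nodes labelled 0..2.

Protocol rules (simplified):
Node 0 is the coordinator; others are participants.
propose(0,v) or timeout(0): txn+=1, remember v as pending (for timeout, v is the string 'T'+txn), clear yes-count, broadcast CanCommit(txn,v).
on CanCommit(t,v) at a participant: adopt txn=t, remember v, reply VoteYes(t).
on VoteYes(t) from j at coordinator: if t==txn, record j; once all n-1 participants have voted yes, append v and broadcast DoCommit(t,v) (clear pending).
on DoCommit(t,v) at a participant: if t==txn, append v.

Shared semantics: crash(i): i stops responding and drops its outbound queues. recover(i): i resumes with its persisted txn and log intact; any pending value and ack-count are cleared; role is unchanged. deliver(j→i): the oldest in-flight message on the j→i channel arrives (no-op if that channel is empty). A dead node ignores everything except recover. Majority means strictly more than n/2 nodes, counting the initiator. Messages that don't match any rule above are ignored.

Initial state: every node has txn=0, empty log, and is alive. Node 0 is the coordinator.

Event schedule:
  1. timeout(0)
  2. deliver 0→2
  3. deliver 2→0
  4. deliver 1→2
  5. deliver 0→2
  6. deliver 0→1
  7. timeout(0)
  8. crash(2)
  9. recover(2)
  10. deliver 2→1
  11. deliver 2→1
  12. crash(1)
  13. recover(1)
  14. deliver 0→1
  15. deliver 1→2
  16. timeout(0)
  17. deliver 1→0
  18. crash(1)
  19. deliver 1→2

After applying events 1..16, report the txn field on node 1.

step 1 timeout(0): 0={coor,t=1,log=-}
step 2 deliver 0→2: 2={part,t=1,log=-}
step 3 deliver 2→0: —
step 4 deliver 1→2: —
step 5 deliver 0→2: —
step 6 deliver 0→1: 1={part,t=1,log=-}
step 7 timeout(0): 0={coor,t=2,log=-}
step 8 crash(2): 2={✗part,t=1,log=-}
step 9 recover(2): 2={part,t=1,log=-}
step 10 deliver 2→1: —
step 11 deliver 2→1: —
step 12 crash(1): 1={✗part,t=1,log=-}
step 13 recover(1): 1={part,t=1,log=-}
step 14 deliver 0→1: 1={part,t=2,log=-}
step 15 deliver 1→2: —
step 16 timeout(0): 0={coor,t=3,log=-}

2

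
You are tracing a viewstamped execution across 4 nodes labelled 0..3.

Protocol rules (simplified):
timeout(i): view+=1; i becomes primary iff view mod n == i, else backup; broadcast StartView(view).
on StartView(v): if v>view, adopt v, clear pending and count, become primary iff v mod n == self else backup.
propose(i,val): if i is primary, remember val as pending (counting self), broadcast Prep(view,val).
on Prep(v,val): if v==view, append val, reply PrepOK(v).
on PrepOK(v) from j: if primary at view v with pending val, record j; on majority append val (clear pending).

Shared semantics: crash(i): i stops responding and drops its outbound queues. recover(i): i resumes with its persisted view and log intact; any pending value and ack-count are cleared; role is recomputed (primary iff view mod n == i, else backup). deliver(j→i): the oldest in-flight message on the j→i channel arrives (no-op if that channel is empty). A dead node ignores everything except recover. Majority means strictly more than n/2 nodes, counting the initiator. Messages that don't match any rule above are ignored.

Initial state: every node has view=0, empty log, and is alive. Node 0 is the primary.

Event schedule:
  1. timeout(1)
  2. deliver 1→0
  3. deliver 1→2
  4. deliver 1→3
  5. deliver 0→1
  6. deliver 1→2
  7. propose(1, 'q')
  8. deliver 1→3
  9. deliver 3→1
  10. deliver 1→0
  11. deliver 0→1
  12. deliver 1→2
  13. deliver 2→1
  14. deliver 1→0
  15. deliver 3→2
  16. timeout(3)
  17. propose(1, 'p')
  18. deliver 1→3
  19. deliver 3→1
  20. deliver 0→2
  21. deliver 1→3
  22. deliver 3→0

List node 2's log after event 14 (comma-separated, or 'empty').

q

1. timeout(1):  <1:prim v1 ->
2. deliver 1→0:  <0:back v1 ->
3. deliver 1→2:  <2:back v1 ->
4. deliver 1→3:  <3:back v1 ->
5. deliver 0→1:  nop
6. deliver 1→2:  nop
7. propose(1,'q'):  nop
8. deliver 1→3:  <3:back v1 q>
9. deliver 3→1:  nop
10. deliver 1→0:  <0:back v1 q>
11. deliver 0→1:  <1:prim v1 q>
12. deliver 1→2:  <2:back v1 q>
13. deliver 2→1:  nop
14. deliver 1→0:  nop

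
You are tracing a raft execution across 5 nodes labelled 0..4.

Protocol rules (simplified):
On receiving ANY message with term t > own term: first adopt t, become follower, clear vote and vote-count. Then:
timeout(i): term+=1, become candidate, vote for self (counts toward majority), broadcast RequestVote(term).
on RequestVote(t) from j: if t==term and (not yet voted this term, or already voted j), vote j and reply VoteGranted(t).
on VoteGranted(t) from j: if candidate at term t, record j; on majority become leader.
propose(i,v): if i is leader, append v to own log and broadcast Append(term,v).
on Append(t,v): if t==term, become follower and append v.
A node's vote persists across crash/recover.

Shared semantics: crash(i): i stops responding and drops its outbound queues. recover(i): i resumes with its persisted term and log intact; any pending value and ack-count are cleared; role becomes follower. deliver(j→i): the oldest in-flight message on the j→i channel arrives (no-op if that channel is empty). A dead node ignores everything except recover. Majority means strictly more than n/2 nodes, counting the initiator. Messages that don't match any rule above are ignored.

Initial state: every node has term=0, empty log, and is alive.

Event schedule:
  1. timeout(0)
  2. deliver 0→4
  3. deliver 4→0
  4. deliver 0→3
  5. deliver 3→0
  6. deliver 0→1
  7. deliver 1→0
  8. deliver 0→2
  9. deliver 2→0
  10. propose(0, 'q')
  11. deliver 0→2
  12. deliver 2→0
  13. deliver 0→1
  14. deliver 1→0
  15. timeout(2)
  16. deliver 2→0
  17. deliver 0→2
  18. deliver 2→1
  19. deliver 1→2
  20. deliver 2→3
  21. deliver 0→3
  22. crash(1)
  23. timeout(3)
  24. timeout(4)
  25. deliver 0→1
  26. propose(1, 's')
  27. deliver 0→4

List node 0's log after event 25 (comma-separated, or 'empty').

1. timeout(0):  <0:cand t1 ->
2. deliver 0→4:  <4:foll t1 ->
3. deliver 4→0:  nop
4. deliver 0→3:  <3:foll t1 ->
5. deliver 3→0:  <0:lead t1 ->
6. deliver 0→1:  <1:foll t1 ->
7. deliver 1→0:  nop
8. deliver 0→2:  <2:foll t1 ->
9. deliver 2→0:  nop
10. propose(0,'q'):  <0:lead t1 q>
11. deliver 0→2:  <2:foll t1 q>
12. deliver 2→0:  nop
13. deliver 0→1:  <1:foll t1 q>
14. deliver 1→0:  nop
15. timeout(2):  <2:cand t2 q>
16. deliver 2→0:  <0:foll t2 q>
17. deliver 0→2:  nop
18. deliver 2→1:  <1:foll t2 q>
19. deliver 1→2:  <2:lead t2 q>
20. deliver 2→3:  <3:foll t2 ->
21. deliver 0→3:  nop
22. crash(1):  <1:✗foll t2 q>
23. timeout(3):  <3:cand t3 ->
24. timeout(4):  <4:cand t2 ->
25. deliver 0→1:  nop

q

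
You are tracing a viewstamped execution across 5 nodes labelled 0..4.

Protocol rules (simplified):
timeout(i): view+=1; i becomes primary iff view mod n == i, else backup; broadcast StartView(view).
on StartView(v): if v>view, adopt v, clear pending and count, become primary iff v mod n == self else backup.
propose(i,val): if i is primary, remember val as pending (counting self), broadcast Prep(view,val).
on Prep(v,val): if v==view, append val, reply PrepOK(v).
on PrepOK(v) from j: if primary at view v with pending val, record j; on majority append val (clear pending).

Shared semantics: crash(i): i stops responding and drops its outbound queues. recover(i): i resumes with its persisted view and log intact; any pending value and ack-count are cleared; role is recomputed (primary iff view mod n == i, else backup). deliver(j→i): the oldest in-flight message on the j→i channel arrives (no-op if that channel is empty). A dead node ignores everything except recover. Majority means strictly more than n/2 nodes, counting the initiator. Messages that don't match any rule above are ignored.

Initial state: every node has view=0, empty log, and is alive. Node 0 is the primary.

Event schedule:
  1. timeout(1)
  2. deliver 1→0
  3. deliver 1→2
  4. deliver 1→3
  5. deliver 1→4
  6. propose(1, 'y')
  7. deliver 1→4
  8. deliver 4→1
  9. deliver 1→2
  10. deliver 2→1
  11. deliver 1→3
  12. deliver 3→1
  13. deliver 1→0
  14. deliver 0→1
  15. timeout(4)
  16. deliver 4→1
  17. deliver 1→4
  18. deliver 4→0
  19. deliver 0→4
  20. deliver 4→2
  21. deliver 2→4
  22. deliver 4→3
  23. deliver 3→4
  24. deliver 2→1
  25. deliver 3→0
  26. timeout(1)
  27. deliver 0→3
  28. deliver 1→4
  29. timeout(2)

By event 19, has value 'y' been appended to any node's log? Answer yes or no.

yes

[1] timeout(1) → N1(prim v1 [-])
[2] deliver 1→0 → N0(back v1 [-])
[3] deliver 1→2 → N2(back v1 [-])
[4] deliver 1→3 → N3(back v1 [-])
[5] deliver 1→4 → N4(back v1 [-])
[6] propose(1,'y') → ∅
[7] deliver 1→4 → N4(back v1 [y])
[8] deliver 4→1 → ∅
[9] deliver 1→2 → N2(back v1 [y])
[10] deliver 2→1 → N1(prim v1 [y])
[11] deliver 1→3 → N3(back v1 [y])
[12] deliver 3→1 → ∅
[13] deliver 1→0 → N0(back v1 [y])
[14] deliver 0→1 → ∅
[15] timeout(4) → N4(back v2 [y])
[16] deliver 4→1 → N1(back v2 [y])
[17] deliver 1→4 → ∅
[18] deliver 4→0 → N0(back v2 [y])
[19] deliver 0→4 → ∅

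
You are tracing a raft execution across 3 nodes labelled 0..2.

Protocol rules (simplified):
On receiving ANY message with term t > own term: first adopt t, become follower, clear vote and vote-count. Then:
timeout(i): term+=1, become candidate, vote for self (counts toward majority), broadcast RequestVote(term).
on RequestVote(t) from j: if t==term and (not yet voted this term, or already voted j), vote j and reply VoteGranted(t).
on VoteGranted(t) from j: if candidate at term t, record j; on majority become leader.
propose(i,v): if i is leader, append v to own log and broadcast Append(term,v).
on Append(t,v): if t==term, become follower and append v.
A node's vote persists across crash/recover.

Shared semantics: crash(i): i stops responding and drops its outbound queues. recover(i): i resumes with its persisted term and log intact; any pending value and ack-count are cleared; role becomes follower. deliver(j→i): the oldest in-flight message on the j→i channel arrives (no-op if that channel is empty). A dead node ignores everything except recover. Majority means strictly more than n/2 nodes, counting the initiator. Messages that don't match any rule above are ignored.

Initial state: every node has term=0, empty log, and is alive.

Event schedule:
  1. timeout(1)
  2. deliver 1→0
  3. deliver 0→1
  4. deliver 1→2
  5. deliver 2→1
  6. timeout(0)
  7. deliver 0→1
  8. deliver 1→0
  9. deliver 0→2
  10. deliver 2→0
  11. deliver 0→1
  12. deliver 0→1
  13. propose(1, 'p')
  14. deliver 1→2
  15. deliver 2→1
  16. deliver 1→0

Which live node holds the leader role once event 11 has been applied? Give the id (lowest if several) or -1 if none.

0

step 1 timeout(1): 1={cand,t=1,log=-}
step 2 deliver 1→0: 0={foll,t=1,log=-}
step 3 deliver 0→1: 1={lead,t=1,log=-}
step 4 deliver 1→2: 2={foll,t=1,log=-}
step 5 deliver 2→1: —
step 6 timeout(0): 0={cand,t=2,log=-}
step 7 deliver 0→1: 1={foll,t=2,log=-}
step 8 deliver 1→0: 0={lead,t=2,log=-}
step 9 deliver 0→2: 2={foll,t=2,log=-}
step 10 deliver 2→0: —
step 11 deliver 0→1: —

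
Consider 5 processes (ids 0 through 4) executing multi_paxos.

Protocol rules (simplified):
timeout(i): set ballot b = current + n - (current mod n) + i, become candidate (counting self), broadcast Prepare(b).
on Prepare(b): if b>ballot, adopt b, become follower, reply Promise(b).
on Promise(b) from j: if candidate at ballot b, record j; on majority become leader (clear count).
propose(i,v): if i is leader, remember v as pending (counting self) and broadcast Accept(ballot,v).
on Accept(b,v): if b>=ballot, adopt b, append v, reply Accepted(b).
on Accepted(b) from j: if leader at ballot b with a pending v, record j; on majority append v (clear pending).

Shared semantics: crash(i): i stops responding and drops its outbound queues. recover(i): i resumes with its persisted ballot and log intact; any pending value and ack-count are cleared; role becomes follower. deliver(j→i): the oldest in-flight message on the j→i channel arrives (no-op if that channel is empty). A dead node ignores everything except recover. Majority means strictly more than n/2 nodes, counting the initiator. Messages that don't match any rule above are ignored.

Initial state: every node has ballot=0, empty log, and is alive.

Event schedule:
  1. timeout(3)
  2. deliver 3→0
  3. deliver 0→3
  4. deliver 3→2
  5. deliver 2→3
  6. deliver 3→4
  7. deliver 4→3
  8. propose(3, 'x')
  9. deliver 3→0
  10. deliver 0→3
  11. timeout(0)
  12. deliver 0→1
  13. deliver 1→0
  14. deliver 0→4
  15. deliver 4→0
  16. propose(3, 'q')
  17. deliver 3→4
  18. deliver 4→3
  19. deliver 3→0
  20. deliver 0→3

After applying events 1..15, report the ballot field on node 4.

e1 timeout(3): 3[cand,b=8,-]
e2 deliver 3→0: 0[foll,b=8,-]
e3 deliver 0→3: ·
e4 deliver 3→2: 2[foll,b=8,-]
e5 deliver 2→3: 3[lead,b=8,-]
e6 deliver 3→4: 4[foll,b=8,-]
e7 deliver 4→3: ·
e8 propose(3,'x'): ·
e9 deliver 3→0: 0[foll,b=8,x]
e10 deliver 0→3: ·
e11 timeout(0): 0[cand,b=10,x]
e12 deliver 0→1: 1[foll,b=10,-]
e13 deliver 1→0: ·
e14 deliver 0→4: 4[foll,b=10,-]
e15 deliver 4→0: 0[lead,b=10,x]

10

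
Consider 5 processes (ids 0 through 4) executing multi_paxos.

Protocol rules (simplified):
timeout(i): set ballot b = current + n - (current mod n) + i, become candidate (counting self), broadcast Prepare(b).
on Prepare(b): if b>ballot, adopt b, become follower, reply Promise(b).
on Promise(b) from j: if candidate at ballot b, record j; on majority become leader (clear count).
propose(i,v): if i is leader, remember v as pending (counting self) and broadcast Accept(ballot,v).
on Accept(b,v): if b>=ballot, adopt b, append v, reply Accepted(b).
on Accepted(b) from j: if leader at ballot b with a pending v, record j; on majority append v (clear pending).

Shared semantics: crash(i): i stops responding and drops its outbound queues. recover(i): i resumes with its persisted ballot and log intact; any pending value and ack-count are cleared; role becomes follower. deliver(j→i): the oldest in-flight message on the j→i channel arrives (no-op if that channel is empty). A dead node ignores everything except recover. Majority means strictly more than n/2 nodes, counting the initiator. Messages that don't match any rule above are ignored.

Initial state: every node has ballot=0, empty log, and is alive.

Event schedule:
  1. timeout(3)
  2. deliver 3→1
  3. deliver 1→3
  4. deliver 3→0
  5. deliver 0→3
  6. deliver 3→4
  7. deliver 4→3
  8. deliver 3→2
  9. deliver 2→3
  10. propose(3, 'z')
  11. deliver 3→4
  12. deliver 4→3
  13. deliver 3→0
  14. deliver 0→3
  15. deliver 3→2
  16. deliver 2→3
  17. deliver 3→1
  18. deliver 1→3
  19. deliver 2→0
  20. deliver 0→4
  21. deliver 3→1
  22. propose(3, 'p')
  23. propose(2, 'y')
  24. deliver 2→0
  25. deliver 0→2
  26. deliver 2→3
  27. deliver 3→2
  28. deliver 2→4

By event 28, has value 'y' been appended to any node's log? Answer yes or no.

e1 timeout(3): 3[cand,b=8,-]
e2 deliver 3→1: 1[foll,b=8,-]
e3 deliver 1→3: ·
e4 deliver 3→0: 0[foll,b=8,-]
e5 deliver 0→3: 3[lead,b=8,-]
e6 deliver 3→4: 4[foll,b=8,-]
e7 deliver 4→3: ·
e8 deliver 3→2: 2[foll,b=8,-]
e9 deliver 2→3: ·
e10 propose(3,'z'): ·
e11 deliver 3→4: 4[foll,b=8,z]
e12 deliver 4→3: ·
e13 deliver 3→0: 0[foll,b=8,z]
e14 deliver 0→3: 3[lead,b=8,z]
e15 deliver 3→2: 2[foll,b=8,z]
e16 deliver 2→3: ·
e17 deliver 3→1: 1[foll,b=8,z]
e18 deliver 1→3: ·
e19 deliver 2→0: ·
e20 deliver 0→4: ·
e21 deliver 3→1: ·
e22 propose(3,'p'): ·
e23 propose(2,'y'): ·
e24 deliver 2→0: ·
e25 deliver 0→2: ·
e26 deliver 2→3: ·
e27 deliver 3→2: 2[foll,b=8,z,p]
e28 deliver 2→4: ·

no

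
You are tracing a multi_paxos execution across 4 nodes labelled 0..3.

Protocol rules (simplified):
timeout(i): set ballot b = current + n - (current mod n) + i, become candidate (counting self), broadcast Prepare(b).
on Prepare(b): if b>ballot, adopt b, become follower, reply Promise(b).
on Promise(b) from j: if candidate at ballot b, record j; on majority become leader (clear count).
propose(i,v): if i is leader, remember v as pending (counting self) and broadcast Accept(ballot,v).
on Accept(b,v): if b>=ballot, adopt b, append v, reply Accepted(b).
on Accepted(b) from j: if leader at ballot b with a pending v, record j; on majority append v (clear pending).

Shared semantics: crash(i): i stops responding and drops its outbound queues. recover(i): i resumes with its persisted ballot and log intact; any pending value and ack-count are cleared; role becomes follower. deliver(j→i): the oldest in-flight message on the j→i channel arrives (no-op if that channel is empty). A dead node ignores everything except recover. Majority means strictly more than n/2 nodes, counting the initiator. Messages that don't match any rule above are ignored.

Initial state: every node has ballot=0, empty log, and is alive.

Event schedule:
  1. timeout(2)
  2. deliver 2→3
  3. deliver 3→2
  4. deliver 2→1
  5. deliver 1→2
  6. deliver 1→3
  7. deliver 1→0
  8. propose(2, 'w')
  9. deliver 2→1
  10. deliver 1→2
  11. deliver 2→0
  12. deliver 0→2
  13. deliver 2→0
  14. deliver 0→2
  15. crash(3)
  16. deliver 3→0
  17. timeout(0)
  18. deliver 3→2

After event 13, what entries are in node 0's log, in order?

w

after 1 — timeout(2): n2:cand/b6/[-]
after 2 — deliver 2→3: n3:foll/b6/[-]
after 3 — deliver 3→2: ·
after 4 — deliver 2→1: n1:foll/b6/[-]
after 5 — deliver 1→2: n2:lead/b6/[-]
after 6 — deliver 1→3: ·
after 7 — deliver 1→0: ·
after 8 — propose(2,'w'): ·
after 9 — deliver 2→1: n1:foll/b6/[w]
after 10 — deliver 1→2: ·
after 11 — deliver 2→0: n0:foll/b6/[-]
after 12 — deliver 0→2: ·
after 13 — deliver 2→0: n0:foll/b6/[w]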